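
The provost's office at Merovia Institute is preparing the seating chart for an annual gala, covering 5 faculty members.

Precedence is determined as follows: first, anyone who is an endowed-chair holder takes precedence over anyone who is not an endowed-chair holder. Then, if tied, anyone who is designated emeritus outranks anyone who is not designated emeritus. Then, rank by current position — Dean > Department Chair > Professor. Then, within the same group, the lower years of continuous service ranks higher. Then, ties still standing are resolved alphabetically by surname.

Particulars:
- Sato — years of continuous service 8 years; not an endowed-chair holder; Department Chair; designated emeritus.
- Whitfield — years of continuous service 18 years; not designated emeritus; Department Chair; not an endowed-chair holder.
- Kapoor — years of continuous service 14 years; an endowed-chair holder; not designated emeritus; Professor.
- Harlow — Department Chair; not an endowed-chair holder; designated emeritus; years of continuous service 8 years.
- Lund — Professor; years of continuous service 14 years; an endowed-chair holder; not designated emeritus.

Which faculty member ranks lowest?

By the first rule: Kapoor and Lund (both an endowed-chair holder); then Harlow, Sato and Whitfield (each not an endowed-chair holder).
Kapoor and Lund are each not designated emeritus, so the next rule applies.
Kapoor and Lund are each Professor, so the next rule applies.
Kapoor and Lund both have years of continuous service 14 years, so the next rule applies.
Among Kapoor and Lund, alphabetically by surname: Kapoor before Lund.
Among Harlow, Sato and Whitfield, designated emeritus before not designated emeritus: Harlow and Sato (designated emeritus) before Whitfield (not designated emeritus).
Harlow and Sato are each Department Chair, so the next rule applies.
Harlow and Sato both have years of continuous service 8 years, so the next rule applies.
Among Harlow and Sato, alphabetically by surname: Harlow before Sato.
Order: Kapoor, Lund, Harlow, Sato, Whitfield.

Whitfield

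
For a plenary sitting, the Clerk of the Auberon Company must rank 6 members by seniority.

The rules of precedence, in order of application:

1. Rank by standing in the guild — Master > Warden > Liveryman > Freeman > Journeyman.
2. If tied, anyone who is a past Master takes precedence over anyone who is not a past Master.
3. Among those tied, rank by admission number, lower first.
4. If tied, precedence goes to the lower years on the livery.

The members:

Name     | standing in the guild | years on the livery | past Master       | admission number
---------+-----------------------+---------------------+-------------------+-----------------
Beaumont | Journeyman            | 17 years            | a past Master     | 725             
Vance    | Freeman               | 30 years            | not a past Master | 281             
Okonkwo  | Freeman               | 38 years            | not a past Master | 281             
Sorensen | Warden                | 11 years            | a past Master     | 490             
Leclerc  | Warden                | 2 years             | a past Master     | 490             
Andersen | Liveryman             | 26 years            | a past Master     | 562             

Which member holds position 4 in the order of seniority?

Vance

By standing in the guild: Leclerc and Sorensen (Warden); then Andersen (Liveryman); then Vance and Okonkwo (Freeman); then Beaumont (Journeyman).
Leclerc and Sorensen are each a past Master, so the next rule applies.
Leclerc and Sorensen both have admission number 490, so the next rule applies.
Among Leclerc and Sorensen, by years on the livery (lower first): Leclerc (2 years) before Sorensen (11 years).
Vance and Okonkwo are each not a past Master, so the next rule applies.
Vance and Okonkwo both have admission number 281, so the next rule applies.
Among Vance and Okonkwo, by years on the livery (lower first): Vance (30 years) before Okonkwo (38 years).
Order: Leclerc, Sorensen, Andersen, Vance, Okonkwo, Beaumont.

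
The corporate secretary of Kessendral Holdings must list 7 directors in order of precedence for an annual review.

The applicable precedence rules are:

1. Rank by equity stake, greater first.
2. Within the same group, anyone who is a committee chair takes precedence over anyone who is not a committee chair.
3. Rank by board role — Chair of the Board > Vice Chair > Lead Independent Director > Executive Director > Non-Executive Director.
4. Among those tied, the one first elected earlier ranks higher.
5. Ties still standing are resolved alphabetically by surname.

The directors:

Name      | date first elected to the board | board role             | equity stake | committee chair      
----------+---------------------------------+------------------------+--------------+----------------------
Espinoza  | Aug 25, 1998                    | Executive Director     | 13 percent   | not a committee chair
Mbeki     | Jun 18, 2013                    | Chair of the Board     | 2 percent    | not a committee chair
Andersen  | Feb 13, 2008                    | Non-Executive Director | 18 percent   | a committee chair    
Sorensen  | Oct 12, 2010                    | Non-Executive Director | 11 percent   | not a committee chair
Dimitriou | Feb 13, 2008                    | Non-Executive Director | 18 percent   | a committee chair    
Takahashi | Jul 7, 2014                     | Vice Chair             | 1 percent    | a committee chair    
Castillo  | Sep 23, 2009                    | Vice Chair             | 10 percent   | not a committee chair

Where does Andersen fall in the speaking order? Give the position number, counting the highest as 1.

By equity stake (higher first): Andersen and Dimitriou (both 18 percent); then Espinoza (13 percent); then Sorensen (11 percent); then Castillo (10 percent); then Mbeki (2 percent); then Takahashi (1 percent).
Andersen and Dimitriou are each a committee chair, so the next rule applies.
Andersen and Dimitriou are each Non-Executive Director, so the next rule applies.
Andersen and Dimitriou both have date first elected to the board Feb 13, 2008, so the next rule applies.
Among Andersen and Dimitriou, alphabetically by surname: Andersen before Dimitriou.
Order: Andersen, Dimitriou, Espinoza, Sorensen, Castillo, Mbeki, Takahashi. So position 1.

1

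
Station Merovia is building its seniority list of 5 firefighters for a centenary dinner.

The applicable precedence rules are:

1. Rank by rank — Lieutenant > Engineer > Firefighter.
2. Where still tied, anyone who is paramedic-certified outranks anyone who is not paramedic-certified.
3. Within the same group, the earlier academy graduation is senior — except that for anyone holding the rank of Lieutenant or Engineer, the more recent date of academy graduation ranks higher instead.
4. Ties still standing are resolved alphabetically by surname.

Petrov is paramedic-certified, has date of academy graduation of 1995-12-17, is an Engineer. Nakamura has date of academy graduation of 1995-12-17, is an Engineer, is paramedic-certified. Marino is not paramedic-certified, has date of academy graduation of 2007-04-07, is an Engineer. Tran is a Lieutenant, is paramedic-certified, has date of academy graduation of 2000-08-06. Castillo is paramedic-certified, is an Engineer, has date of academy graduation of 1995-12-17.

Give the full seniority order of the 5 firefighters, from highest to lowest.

Tran, Castillo, Nakamura, Petrov, Marino

By rank: Tran (Lieutenant); then Castillo, Nakamura, Petrov and Marino (Engineer).
Among Castillo, Nakamura, Petrov and Marino, paramedic-certified before not paramedic-certified: Castillo, Nakamura and Petrov (paramedic-certified) before Marino (not paramedic-certified).
Castillo, Nakamura and Petrov all have date of academy graduation 1995-12-17, so the next rule applies.
Among Castillo, Nakamura and Petrov, alphabetically by surname: Castillo before Nakamura before Petrov.
Full order: Tran, Castillo, Nakamura, Petrov, Marino.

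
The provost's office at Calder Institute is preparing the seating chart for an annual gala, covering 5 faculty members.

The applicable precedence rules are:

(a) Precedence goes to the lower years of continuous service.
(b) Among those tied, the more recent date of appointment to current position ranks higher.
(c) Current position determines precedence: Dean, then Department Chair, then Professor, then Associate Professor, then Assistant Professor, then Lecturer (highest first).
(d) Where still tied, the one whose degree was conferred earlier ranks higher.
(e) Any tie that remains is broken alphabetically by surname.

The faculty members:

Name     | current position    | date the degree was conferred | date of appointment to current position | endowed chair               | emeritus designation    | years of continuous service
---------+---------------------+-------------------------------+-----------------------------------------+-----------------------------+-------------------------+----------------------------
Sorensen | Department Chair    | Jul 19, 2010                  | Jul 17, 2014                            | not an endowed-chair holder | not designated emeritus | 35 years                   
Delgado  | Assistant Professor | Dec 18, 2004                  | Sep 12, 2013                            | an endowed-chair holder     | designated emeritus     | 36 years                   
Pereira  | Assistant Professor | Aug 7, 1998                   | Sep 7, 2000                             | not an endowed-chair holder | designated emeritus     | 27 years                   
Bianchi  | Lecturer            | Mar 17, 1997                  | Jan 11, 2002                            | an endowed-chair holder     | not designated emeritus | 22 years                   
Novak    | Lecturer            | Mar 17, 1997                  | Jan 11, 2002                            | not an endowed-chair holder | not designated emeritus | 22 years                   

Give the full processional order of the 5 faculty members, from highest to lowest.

Bianchi, Novak, Pereira, Sorensen, Delgado

By years of continuous service (lower first): Bianchi and Novak (both 22 years); then Pereira (27 years); then Sorensen (35 years); then Delgado (36 years).
Bianchi and Novak both have date of appointment to current position Jan 11, 2002, so the next rule applies.
Bianchi and Novak are each Lecturer, so the next rule applies.
Bianchi and Novak both have date the degree was conferred Mar 17, 1997, so the next rule applies.
Among Bianchi and Novak, alphabetically by surname: Bianchi before Novak.
Full order: Bianchi, Novak, Pereira, Sorensen, Delgado.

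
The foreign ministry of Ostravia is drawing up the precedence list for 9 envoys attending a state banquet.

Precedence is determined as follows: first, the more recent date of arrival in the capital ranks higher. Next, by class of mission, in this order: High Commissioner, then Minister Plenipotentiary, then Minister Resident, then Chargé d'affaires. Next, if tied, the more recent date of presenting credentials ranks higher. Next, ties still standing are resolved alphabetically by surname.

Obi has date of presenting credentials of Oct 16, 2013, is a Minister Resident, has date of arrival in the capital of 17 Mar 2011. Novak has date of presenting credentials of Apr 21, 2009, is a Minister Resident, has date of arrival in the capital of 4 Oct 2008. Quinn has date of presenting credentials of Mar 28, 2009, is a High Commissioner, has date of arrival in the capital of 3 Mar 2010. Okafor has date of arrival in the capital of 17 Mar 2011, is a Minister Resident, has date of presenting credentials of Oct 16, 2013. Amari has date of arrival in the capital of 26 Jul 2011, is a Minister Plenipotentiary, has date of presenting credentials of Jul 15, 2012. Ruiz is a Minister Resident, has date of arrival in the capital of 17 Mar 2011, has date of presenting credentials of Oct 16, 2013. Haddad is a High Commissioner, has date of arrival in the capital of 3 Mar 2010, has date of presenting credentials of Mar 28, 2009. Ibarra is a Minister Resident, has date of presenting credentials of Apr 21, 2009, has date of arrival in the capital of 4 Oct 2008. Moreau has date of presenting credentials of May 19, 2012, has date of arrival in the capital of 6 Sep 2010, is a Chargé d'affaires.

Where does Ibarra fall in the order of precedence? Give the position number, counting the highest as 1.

By date of arrival in the capital (later first): Amari (26 Jul 2011); then Obi, Okafor and Ruiz (each 17 Mar 2011); then Moreau (6 Sep 2010); then Haddad and Quinn (both 3 Mar 2010); then Ibarra and Novak (both 4 Oct 2008).
Obi, Okafor and Ruiz are each Minister Resident, so the next rule applies.
Obi, Okafor and Ruiz all have date of presenting credentials Oct 16, 2013, so the next rule applies.
Among Obi, Okafor and Ruiz, alphabetically by surname: Obi before Okafor before Ruiz.
Haddad and Quinn are each High Commissioner, so the next rule applies.
Haddad and Quinn both have date of presenting credentials Mar 28, 2009, so the next rule applies.
Among Haddad and Quinn, alphabetically by surname: Haddad before Quinn.
Ibarra and Novak are each Minister Resident, so the next rule applies.
Ibarra and Novak both have date of presenting credentials Apr 21, 2009, so the next rule applies.
Among Ibarra and Novak, alphabetically by surname: Ibarra before Novak.
Order: Amari, Obi, Okafor, Ruiz, Moreau, Haddad, Quinn, Ibarra, Novak. So position 8.

8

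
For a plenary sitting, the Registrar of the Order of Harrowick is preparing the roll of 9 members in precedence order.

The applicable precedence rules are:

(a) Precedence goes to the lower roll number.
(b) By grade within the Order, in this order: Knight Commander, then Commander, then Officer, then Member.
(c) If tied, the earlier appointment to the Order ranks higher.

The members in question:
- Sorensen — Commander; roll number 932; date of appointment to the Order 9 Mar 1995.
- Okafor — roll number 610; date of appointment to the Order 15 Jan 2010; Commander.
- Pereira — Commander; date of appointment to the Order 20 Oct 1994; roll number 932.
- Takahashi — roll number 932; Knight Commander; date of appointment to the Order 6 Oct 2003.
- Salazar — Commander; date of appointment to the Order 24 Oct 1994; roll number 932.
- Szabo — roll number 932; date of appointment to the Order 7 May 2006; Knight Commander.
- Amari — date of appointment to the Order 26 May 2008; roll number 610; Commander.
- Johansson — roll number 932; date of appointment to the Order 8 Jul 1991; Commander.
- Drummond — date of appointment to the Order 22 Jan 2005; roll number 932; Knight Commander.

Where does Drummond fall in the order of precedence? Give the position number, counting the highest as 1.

By roll number (lower first): Amari and Okafor (both 610); then Takahashi, Drummond, Szabo, Johansson, Pereira, Salazar and Sorensen (each 932).
Amari and Okafor are each Commander, so the next rule applies.
Among Amari and Okafor, by date of appointment to the Order (earlier first): Amari (26 May 2008) before Okafor (15 Jan 2010).
Among Takahashi, Drummond, Szabo, Johansson, Pereira, Salazar and Sorensen, by grade within the Order: Takahashi, Drummond and Szabo (Knight Commander) before Johansson, Pereira, Salazar and Sorensen (Commander).
Among Takahashi, Drummond and Szabo, by date of appointment to the Order (earlier first): Takahashi (6 Oct 2003) before Drummond (22 Jan 2005) before Szabo (7 May 2006).
Among Johansson, Pereira, Salazar and Sorensen, by date of appointment to the Order (earlier first): Johansson (8 Jul 1991) before Pereira (20 Oct 1994) before Salazar (24 Oct 1994) before Sorensen (9 Mar 1995).
Order: Amari, Okafor, Takahashi, Drummond, Szabo, Johansson, Pereira, Salazar, Sorensen. So position 4.

4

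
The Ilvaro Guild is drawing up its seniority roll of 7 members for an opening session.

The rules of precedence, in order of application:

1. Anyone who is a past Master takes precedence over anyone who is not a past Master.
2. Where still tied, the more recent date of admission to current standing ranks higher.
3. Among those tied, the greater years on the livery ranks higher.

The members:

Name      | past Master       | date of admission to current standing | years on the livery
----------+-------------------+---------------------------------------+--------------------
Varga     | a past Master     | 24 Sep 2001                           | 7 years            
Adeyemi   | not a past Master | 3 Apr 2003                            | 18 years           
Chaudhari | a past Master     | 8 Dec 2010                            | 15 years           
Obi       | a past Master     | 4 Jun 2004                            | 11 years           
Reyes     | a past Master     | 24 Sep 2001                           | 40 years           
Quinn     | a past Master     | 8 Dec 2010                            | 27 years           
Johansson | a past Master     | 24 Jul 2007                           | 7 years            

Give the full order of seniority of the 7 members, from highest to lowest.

Quinn, Chaudhari, Johansson, Obi, Reyes, Varga, Adeyemi

By the first rule: Quinn, Chaudhari, Johansson, Obi, Reyes and Varga (each a past Master); then Adeyemi (not a past Master).
Among Quinn, Chaudhari, Johansson, Obi, Reyes and Varga, by date of admission to current standing (later first): Quinn and Chaudhari (8 Dec 2010) before Johansson (24 Jul 2007) before Obi (4 Jun 2004) before Reyes and Varga (24 Sep 2001).
Among Quinn and Chaudhari, by years on the livery (higher first): Quinn (27 years) before Chaudhari (15 years).
Among Reyes and Varga, by years on the livery (higher first): Reyes (40 years) before Varga (7 years).
Full order: Quinn, Chaudhari, Johansson, Obi, Reyes, Varga, Adeyemi.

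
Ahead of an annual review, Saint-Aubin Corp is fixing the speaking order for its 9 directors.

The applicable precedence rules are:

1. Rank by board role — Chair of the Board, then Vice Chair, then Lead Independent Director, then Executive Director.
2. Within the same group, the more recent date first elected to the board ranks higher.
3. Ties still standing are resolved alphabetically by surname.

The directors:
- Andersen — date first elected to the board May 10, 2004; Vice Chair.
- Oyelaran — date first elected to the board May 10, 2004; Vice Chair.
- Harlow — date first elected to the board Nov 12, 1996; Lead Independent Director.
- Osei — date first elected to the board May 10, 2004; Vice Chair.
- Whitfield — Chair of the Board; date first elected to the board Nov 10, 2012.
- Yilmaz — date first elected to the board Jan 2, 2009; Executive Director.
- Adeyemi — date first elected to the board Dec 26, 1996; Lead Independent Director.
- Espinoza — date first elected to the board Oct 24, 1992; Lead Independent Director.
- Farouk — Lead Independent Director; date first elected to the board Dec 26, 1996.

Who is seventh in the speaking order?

By board role: Whitfield (Chair of the Board); then Andersen, Osei and Oyelaran (Vice Chair); then Adeyemi, Farouk, Harlow and Espinoza (Lead Independent Director); then Yilmaz (Executive Director).
Andersen, Osei and Oyelaran all have date first elected to the board May 10, 2004, so the next rule applies.
Among Andersen, Osei and Oyelaran, alphabetically by surname: Andersen before Osei before Oyelaran.
Among Adeyemi, Farouk, Harlow and Espinoza, by date first elected to the board (later first): Adeyemi and Farouk (Dec 26, 1996) before Harlow (Nov 12, 1996) before Espinoza (Oct 24, 1992).
Among Adeyemi and Farouk, alphabetically by surname: Adeyemi before Farouk.
Order: Whitfield, Andersen, Osei, Oyelaran, Adeyemi, Farouk, Harlow, Espinoza, Yilmaz.

Harlow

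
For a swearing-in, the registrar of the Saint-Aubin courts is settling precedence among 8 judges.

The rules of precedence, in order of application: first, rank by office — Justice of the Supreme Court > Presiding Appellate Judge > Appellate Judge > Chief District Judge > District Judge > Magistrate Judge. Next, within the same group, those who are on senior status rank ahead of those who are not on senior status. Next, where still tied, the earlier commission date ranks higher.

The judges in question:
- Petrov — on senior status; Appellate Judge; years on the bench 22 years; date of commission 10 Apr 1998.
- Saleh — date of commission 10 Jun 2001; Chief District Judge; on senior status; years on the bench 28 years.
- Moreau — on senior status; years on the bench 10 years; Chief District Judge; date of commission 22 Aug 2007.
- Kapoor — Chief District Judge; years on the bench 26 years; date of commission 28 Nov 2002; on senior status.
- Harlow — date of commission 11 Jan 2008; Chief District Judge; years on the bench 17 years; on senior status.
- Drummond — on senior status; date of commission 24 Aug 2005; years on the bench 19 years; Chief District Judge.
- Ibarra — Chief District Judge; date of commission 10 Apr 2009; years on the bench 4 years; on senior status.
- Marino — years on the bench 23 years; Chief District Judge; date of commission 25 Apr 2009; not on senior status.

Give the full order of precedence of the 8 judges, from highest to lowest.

By office: Petrov (Appellate Judge); then Saleh, Kapoor, Drummond, Moreau, Harlow, Ibarra and Marino (Chief District Judge).
Among Saleh, Kapoor, Drummond, Moreau, Harlow, Ibarra and Marino, on senior status before not on senior status: Saleh, Kapoor, Drummond, Moreau, Harlow and Ibarra (on senior status) before Marino (not on senior status).
Among Saleh, Kapoor, Drummond, Moreau, Harlow and Ibarra, by date of commission (earlier first): Saleh (10 Jun 2001) before Kapoor (28 Nov 2002) before Drummond (24 Aug 2005) before Moreau (22 Aug 2007) before Harlow (11 Jan 2008) before Ibarra (10 Apr 2009).
Full order: Petrov, Saleh, Kapoor, Drummond, Moreau, Harlow, Ibarra, Marino.

Petrov, Saleh, Kapoor, Drummond, Moreau, Harlow, Ibarra, Marino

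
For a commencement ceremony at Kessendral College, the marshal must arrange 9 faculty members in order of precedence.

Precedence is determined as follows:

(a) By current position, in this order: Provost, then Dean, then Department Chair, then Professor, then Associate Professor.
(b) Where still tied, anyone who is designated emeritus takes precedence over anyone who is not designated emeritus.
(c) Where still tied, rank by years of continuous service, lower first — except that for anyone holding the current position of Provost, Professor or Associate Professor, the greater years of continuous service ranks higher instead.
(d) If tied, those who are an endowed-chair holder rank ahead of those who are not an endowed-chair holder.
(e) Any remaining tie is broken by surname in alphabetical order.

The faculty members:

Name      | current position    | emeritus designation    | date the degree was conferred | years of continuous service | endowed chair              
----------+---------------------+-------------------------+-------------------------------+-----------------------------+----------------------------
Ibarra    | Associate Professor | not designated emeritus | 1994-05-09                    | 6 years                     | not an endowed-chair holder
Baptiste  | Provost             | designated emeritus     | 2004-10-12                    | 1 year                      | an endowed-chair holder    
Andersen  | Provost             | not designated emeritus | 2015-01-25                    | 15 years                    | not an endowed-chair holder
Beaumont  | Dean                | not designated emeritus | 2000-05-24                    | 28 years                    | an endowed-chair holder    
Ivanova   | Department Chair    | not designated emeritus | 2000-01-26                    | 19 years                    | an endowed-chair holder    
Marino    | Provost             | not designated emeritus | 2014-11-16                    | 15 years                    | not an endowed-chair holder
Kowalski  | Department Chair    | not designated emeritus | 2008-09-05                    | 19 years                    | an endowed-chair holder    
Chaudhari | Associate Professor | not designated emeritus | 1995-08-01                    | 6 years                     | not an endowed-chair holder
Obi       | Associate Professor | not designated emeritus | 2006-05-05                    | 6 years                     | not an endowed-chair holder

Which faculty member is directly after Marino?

By current position: Baptiste, Andersen and Marino (Provost); then Beaumont (Dean); then Ivanova and Kowalski (Department Chair); then Chaudhari, Ibarra and Obi (Associate Professor).
Among Baptiste, Andersen and Marino, designated emeritus before not designated emeritus: Baptiste (designated emeritus) before Andersen and Marino (not designated emeritus).
Andersen and Marino both have years of continuous service 15 years, so the next rule applies.
Andersen and Marino are each not an endowed-chair holder, so the next rule applies.
Among Andersen and Marino, alphabetically by surname: Andersen before Marino.
Ivanova and Kowalski are each not designated emeritus, so the next rule applies.
Ivanova and Kowalski both have years of continuous service 19 years, so the next rule applies.
Ivanova and Kowalski are each an endowed-chair holder, so the next rule applies.
Among Ivanova and Kowalski, alphabetically by surname: Ivanova before Kowalski.
Chaudhari, Ibarra and Obi are each not designated emeritus, so the next rule applies.
Chaudhari, Ibarra and Obi all have years of continuous service 6 years, so the next rule applies.
Chaudhari, Ibarra and Obi are each not an endowed-chair holder, so the next rule applies.
Among Chaudhari, Ibarra and Obi, alphabetically by surname: Chaudhari before Ibarra before Obi.
Order: Baptiste, Andersen, Marino, Beaumont, Ivanova, Kowalski, Chaudhari, Ibarra, Obi.

Beaumont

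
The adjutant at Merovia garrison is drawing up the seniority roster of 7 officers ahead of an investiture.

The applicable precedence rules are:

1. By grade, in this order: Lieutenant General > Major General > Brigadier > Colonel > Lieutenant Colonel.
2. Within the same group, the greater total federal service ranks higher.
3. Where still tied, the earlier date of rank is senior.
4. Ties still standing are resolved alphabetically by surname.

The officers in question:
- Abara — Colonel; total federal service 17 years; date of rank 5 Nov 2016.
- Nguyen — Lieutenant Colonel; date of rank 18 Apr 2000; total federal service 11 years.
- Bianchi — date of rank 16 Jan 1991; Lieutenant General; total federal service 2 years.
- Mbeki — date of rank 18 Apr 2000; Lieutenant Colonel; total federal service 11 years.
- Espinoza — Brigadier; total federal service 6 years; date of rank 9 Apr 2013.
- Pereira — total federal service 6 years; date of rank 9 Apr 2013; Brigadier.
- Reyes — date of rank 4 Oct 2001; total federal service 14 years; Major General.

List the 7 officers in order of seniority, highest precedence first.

Bianchi, Reyes, Espinoza, Pereira, Abara, Mbeki, Nguyen

By grade: Bianchi (Lieutenant General); then Reyes (Major General); then Espinoza and Pereira (Brigadier); then Abara (Colonel); then Mbeki and Nguyen (Lieutenant Colonel).
Espinoza and Pereira both have total federal service 6 years, so the next rule applies.
Espinoza and Pereira both have date of rank 9 Apr 2013, so the next rule applies.
Among Espinoza and Pereira, alphabetically by surname: Espinoza before Pereira.
Mbeki and Nguyen both have total federal service 11 years, so the next rule applies.
Mbeki and Nguyen both have date of rank 18 Apr 2000, so the next rule applies.
Among Mbeki and Nguyen, alphabetically by surname: Mbeki before Nguyen.
Full order: Bianchi, Reyes, Espinoza, Pereira, Abara, Mbeki, Nguyen.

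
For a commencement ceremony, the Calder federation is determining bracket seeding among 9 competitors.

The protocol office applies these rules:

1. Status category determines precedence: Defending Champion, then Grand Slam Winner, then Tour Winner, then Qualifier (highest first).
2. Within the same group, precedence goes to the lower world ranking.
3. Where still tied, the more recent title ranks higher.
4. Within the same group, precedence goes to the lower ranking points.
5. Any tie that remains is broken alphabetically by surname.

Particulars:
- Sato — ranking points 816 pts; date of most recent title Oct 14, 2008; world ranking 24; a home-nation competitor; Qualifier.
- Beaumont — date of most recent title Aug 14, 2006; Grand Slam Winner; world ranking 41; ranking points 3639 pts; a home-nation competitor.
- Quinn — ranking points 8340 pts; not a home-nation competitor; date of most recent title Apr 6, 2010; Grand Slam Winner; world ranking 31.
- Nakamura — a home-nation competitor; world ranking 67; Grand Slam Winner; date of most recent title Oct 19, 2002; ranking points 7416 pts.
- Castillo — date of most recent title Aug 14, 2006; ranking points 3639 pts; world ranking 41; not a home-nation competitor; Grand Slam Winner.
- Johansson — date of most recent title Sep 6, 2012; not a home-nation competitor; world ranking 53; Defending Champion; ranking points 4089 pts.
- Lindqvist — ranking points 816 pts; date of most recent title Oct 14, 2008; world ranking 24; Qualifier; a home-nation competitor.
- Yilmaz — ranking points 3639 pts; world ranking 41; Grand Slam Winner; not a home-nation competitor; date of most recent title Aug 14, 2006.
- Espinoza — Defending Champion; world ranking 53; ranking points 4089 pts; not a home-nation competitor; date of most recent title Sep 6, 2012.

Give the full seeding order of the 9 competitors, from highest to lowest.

Espinoza, Johansson, Quinn, Beaumont, Castillo, Yilmaz, Nakamura, Lindqvist, Sato

By status category: Espinoza and Johansson (Defending Champion); then Quinn, Beaumont, Castillo, Yilmaz and Nakamura (Grand Slam Winner); then Lindqvist and Sato (Qualifier).
Espinoza and Johansson both have world ranking 53, so the next rule applies.
Espinoza and Johansson both have date of most recent title Sep 6, 2012, so the next rule applies.
Espinoza and Johansson both have ranking points 4089 pts, so the next rule applies.
Among Espinoza and Johansson, alphabetically by surname: Espinoza before Johansson.
Among Quinn, Beaumont, Castillo, Yilmaz and Nakamura, by world ranking (lower first): Quinn (31) before Beaumont, Castillo and Yilmaz (41) before Nakamura (67).
Beaumont, Castillo and Yilmaz all have date of most recent title Aug 14, 2006, so the next rule applies.
Beaumont, Castillo and Yilmaz all have ranking points 3639 pts, so the next rule applies.
Among Beaumont, Castillo and Yilmaz, alphabetically by surname: Beaumont before Castillo before Yilmaz.
Lindqvist and Sato both have world ranking 24, so the next rule applies.
Lindqvist and Sato both have date of most recent title Oct 14, 2008, so the next rule applies.
Lindqvist and Sato both have ranking points 816 pts, so the next rule applies.
Among Lindqvist and Sato, alphabetically by surname: Lindqvist before Sato.
Full order: Espinoza, Johansson, Quinn, Beaumont, Castillo, Yilmaz, Nakamura, Lindqvist, Sato.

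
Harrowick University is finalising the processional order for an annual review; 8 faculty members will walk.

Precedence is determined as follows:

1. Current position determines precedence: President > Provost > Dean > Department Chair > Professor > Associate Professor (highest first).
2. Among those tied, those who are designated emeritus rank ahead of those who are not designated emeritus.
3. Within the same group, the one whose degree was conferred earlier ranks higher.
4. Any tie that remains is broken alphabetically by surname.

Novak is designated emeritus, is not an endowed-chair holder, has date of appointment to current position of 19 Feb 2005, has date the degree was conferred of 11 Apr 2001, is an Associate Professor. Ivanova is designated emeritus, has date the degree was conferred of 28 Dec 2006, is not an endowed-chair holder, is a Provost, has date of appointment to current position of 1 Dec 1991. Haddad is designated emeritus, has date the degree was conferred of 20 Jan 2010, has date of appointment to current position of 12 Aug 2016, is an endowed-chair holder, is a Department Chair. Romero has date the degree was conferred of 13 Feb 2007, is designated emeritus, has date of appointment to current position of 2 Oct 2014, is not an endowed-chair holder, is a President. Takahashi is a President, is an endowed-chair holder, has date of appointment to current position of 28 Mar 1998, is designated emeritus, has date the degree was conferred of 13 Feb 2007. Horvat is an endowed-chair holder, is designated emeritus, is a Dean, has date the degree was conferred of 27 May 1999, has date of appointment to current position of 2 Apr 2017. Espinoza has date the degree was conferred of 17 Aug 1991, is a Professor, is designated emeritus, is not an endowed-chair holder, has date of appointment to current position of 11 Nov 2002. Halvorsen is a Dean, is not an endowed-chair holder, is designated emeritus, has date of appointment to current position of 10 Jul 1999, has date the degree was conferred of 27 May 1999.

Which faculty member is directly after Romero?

Takahashi

By current position: Romero and Takahashi (President); then Ivanova (Provost); then Halvorsen and Horvat (Dean); then Haddad (Department Chair); then Espinoza (Professor); then Novak (Associate Professor).
Romero and Takahashi are each designated emeritus, so the next rule applies.
Romero and Takahashi both have date the degree was conferred 13 Feb 2007, so the next rule applies.
Among Romero and Takahashi, alphabetically by surname: Romero before Takahashi.
Halvorsen and Horvat are each designated emeritus, so the next rule applies.
Halvorsen and Horvat both have date the degree was conferred 27 May 1999, so the next rule applies.
Among Halvorsen and Horvat, alphabetically by surname: Halvorsen before Horvat.
Order: Romero, Takahashi, Ivanova, Halvorsen, Horvat, Haddad, Espinoza, Novak.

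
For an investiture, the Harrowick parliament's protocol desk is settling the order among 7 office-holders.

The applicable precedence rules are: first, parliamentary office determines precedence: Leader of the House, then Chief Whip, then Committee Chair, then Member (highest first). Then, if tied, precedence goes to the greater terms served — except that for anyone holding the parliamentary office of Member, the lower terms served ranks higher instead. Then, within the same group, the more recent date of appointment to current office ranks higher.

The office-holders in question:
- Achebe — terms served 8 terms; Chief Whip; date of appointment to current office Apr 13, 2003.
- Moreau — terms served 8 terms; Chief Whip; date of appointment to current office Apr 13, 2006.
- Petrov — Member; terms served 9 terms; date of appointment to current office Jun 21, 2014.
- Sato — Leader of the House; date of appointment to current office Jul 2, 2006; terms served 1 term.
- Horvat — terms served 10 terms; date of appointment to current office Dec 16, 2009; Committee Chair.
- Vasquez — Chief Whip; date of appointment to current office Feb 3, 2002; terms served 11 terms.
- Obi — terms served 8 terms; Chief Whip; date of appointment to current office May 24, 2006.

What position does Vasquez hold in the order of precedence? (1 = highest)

By parliamentary office: Sato (Leader of the House); then Vasquez, Obi, Moreau and Achebe (Chief Whip); then Horvat (Committee Chair); then Petrov (Member).
Among Vasquez, Obi, Moreau and Achebe, by terms served (higher first): Vasquez (11 terms) before Obi, Moreau and Achebe (8 terms).
Among Obi, Moreau and Achebe, by date of appointment to current office (later first): Obi (May 24, 2006) before Moreau (Apr 13, 2006) before Achebe (Apr 13, 2003).
Order: Sato, Vasquez, Obi, Moreau, Achebe, Horvat, Petrov. So position 2.

2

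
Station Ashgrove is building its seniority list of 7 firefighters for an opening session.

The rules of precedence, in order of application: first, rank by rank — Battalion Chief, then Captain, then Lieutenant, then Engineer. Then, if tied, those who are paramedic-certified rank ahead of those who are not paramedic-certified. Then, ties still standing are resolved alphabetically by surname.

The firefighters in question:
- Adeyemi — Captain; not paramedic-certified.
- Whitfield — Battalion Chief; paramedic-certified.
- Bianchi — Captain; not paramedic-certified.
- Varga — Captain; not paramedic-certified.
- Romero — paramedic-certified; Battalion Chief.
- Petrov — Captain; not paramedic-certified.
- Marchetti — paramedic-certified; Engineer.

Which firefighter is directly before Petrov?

Bianchi

By rank: Romero and Whitfield (Battalion Chief); then Adeyemi, Bianchi, Petrov and Varga (Captain); then Marchetti (Engineer).
Romero and Whitfield are each paramedic-certified, so the next rule applies.
Among Romero and Whitfield, alphabetically by surname: Romero before Whitfield.
Adeyemi, Bianchi, Petrov and Varga are each not paramedic-certified, so the next rule applies.
Among Adeyemi, Bianchi, Petrov and Varga, alphabetically by surname: Adeyemi before Bianchi before Petrov before Varga.
Order: Romero, Whitfield, Adeyemi, Bianchi, Petrov, Varga, Marchetti.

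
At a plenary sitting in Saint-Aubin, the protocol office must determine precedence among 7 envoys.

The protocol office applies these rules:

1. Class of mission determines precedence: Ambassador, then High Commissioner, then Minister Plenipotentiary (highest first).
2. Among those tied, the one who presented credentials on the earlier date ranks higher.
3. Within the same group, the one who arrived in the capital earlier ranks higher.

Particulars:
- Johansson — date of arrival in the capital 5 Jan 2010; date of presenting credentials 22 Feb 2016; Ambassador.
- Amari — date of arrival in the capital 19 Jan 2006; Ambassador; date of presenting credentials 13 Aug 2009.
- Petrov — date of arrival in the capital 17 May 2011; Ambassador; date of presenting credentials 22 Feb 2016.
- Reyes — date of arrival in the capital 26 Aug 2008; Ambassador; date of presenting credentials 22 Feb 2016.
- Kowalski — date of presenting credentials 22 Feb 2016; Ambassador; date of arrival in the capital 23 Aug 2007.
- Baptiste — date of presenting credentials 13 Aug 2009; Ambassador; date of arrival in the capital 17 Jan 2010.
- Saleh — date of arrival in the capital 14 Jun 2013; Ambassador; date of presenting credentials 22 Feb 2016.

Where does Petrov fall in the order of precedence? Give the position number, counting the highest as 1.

By class of mission: Amari, Baptiste, Kowalski, Reyes, Johansson, Petrov and Saleh (Ambassador).
Among Amari, Baptiste, Kowalski, Reyes, Johansson, Petrov and Saleh, by date of presenting credentials (earlier first): Amari and Baptiste (13 Aug 2009) before Kowalski, Reyes, Johansson, Petrov and Saleh (22 Feb 2016).
Among Amari and Baptiste, by date of arrival in the capital (earlier first): Amari (19 Jan 2006) before Baptiste (17 Jan 2010).
Among Kowalski, Reyes, Johansson, Petrov and Saleh, by date of arrival in the capital (earlier first): Kowalski (23 Aug 2007) before Reyes (26 Aug 2008) before Johansson (5 Jan 2010) before Petrov (17 May 2011) before Saleh (14 Jun 2013).
Order: Amari, Baptiste, Kowalski, Reyes, Johansson, Petrov, Saleh. So position 6.

6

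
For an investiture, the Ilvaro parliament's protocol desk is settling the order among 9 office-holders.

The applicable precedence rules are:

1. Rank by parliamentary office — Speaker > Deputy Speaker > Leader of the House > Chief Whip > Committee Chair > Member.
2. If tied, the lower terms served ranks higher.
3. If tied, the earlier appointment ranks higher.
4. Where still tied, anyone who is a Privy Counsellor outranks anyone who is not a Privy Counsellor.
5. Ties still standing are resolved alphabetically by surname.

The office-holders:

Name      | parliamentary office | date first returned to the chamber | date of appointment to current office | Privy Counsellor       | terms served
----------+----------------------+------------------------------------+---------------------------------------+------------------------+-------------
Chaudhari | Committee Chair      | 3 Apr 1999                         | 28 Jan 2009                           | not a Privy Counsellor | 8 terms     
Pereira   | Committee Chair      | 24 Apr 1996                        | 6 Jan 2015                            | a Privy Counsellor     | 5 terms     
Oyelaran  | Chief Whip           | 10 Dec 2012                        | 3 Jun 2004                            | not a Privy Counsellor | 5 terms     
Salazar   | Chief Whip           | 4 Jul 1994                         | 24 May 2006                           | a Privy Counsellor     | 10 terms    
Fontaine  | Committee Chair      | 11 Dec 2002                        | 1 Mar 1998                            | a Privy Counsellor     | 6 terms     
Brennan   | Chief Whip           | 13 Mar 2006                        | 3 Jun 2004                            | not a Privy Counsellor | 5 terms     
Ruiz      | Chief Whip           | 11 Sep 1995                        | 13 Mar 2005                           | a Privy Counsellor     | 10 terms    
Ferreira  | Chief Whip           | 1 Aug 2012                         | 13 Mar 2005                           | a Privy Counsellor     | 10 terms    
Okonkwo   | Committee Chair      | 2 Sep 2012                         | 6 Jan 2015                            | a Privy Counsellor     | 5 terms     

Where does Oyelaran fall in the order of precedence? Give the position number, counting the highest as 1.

2

By parliamentary office: Brennan, Oyelaran, Ferreira, Ruiz and Salazar (Chief Whip); then Okonkwo, Pereira, Fontaine and Chaudhari (Committee Chair).
Among Brennan, Oyelaran, Ferreira, Ruiz and Salazar, by terms served (lower first): Brennan and Oyelaran (5 terms) before Ferreira, Ruiz and Salazar (10 terms).
Brennan and Oyelaran both have date of appointment to current office 3 Jun 2004, so the next rule applies.
Brennan and Oyelaran are each not a Privy Counsellor, so the next rule applies.
Among Brennan and Oyelaran, alphabetically by surname: Brennan before Oyelaran.
Among Ferreira, Ruiz and Salazar, by date of appointment to current office (earlier first): Ferreira and Ruiz (13 Mar 2005) before Salazar (24 May 2006).
Ferreira and Ruiz are each a Privy Counsellor, so the next rule applies.
Among Ferreira and Ruiz, alphabetically by surname: Ferreira before Ruiz.
Among Okonkwo, Pereira, Fontaine and Chaudhari, by terms served (lower first): Okonkwo and Pereira (5 terms) before Fontaine (6 terms) before Chaudhari (8 terms).
Okonkwo and Pereira both have date of appointment to current office 6 Jan 2015, so the next rule applies.
Okonkwo and Pereira are each a Privy Counsellor, so the next rule applies.
Among Okonkwo and Pereira, alphabetically by surname: Okonkwo before Pereira.
Order: Brennan, Oyelaran, Ferreira, Ruiz, Salazar, Okonkwo, Pereira, Fontaine, Chaudhari. So position 2.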